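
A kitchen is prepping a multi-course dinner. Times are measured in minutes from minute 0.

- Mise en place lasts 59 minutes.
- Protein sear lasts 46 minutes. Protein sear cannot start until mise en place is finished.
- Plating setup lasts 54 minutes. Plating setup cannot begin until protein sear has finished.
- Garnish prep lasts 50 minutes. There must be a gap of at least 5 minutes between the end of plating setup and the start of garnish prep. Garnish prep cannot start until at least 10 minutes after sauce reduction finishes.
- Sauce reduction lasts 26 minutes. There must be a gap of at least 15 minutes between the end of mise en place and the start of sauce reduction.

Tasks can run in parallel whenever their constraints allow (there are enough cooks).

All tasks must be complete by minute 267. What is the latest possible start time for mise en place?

53

Garnish prep has no dependents, so it just needs to finish by minute 267. Starting by 267 − 50 = minute 217 achieves that.
Since garnish prep (must start by minute 217, minus 5-minute gap → minute 212) depends on it, plating setup must finish by minute 212. Backing off its 54-minute duration gives a latest start of minute 158.
Protein sear must finish before plating setup (must start by minute 158). With a 46-minute duration, protein sear must start by 158 − 46 = minute 112.
Sauce reduction feeds into garnish prep (must start by minute 217, minus 10-minute gap → minute 207); so sauce reduction must finish by minute 207 and therefore start by minute 181.
Mise en place has several dependents: protein sear (must start by minute 112); sauce reduction (must start by minute 181, minus 15-minute gap → minute 166). The earliest of those limits is minute 112, so mise en place must start by 112 − 59 = minute 53.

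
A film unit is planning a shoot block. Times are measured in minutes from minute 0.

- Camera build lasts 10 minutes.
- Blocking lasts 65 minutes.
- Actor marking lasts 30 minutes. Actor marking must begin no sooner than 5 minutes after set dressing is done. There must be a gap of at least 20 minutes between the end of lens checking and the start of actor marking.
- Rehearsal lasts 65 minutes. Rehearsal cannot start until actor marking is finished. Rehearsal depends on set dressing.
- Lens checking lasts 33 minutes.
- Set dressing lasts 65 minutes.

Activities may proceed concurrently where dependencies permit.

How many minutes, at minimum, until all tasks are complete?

165

Blocking can start immediately at minute 0; it finishes at minute 65.
Lens checking can start immediately at minute 0; it finishes at minute 33.
Nothing blocks camera build, so it runs from minute 0 to minute 10.
Set dressing has no prerequisites, so it starts at minute 0 and finishes at minute 65.
Actor marking needs all of set dressing (finishes minute 65, plus 5-minute gap → minute 70); lens checking (finishes minute 33, plus 20-minute gap → minute 53). That puts its earliest start at minute 70; it finishes at 70 + 30 = minute 100.
For rehearsal: actor marking (finishes minute 100); set dressing (finishes minute 65). Taking the maximum gives a start of minute 100, and it finishes at 100 + 65 = minute 165.
All tasks are finished once the last one completes. Finish times: Set dressing at 65, Camera build at 10, Lens checking at 33, Blocking at 65, Actor marking at 100, Rehearsal at 165. The latest is minute 165.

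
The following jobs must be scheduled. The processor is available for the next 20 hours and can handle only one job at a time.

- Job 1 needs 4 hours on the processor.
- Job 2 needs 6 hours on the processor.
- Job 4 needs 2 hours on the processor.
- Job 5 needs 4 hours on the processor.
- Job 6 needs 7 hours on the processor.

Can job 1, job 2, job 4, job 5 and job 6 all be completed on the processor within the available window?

Running back to back, the jobs need 4 + 6 + 2 + 4 + 7 = 23 hours on the processor.
Since 23 > 20, they cannot all fit.

No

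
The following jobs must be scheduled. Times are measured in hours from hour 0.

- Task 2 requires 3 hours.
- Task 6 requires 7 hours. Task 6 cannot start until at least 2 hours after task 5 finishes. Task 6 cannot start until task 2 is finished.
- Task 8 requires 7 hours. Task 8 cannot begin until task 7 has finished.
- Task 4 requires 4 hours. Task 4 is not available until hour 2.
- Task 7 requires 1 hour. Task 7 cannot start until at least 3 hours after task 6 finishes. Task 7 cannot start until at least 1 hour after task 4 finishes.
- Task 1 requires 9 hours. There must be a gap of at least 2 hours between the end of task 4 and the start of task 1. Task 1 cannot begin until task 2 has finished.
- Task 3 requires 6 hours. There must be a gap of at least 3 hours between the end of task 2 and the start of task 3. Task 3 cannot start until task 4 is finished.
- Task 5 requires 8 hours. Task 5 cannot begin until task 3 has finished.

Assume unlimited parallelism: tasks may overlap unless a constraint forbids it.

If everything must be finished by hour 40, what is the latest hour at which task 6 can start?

22

Task 8 has no dependents, so it just needs to finish by hour 40. Starting by 40 − 7 = hour 33 achieves that.
Task 7 must finish before task 8 (must start by hour 33). With a 1-hour duration, task 7 must start by 33 − 1 = hour 32.
Task 6 has to be done before task 7 (must start by hour 32, minus 3-hour gap → hour 29). That means finishing by hour 29, i.e. starting by 29 − 7 = hour 22.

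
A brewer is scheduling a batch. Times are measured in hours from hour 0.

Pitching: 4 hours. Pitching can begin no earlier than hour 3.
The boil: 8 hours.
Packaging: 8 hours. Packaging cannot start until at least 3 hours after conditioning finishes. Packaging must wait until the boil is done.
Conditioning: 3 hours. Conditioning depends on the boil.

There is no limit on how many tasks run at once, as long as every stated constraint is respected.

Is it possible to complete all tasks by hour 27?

Yes

Pitching waits on its own release at hour 3, so it starts at hour 3 and finishes at 3 + 4 = hour 7.
Nothing blocks the boil, so it runs from hour 0 to hour 8.
Conditioning cannot begin until the boil (finishes hour 8). It runs from hour 8 to 8 + 3 = hour 11.
Packaging cannot start until conditioning (finishes hour 11, plus 3-hour gap → hour 14); the boil (finishes hour 8). The controlling bound is hour 14, so packaging finishes at 14 + 8 = hour 22.
Every task is finished by hour 22, which is no later than the deadline of 27, so the schedule is feasible.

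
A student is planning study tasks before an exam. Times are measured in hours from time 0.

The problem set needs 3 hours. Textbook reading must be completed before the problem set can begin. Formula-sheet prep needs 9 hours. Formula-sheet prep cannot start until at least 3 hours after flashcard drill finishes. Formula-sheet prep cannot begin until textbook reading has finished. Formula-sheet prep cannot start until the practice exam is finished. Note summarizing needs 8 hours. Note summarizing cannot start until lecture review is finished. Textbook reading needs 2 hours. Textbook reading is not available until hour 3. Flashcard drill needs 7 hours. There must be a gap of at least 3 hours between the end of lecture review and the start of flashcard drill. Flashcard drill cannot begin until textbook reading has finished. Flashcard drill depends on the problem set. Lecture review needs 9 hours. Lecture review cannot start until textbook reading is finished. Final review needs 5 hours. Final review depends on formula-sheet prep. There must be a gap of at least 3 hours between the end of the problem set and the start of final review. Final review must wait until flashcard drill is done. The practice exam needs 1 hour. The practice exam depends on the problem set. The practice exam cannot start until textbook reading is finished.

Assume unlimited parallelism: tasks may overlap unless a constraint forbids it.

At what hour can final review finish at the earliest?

41

Textbook reading waits on its own release at hour 3, so it starts at hour 3 and finishes at 3 + 2 = hour 5.
After textbook reading (finishes hour 5), the problem set can start at hour 5 and finishes at hour 8.
For the practice exam: the problem set (finishes hour 8); textbook reading (finishes hour 5). Taking the maximum gives a start of hour 8, and it finishes at 8 + 1 = hour 9.
After textbook reading (finishes hour 5), lecture review can start at hour 5 and finishes at hour 14.
Flashcard drill needs all of lecture review (finishes hour 14, plus 3-hour gap → hour 17); textbook reading (finishes hour 5); the problem set (finishes hour 8). That puts its earliest start at hour 17; it finishes at 17 + 7 = hour 24.
Formula-sheet prep needs all of flashcard drill (finishes hour 24, plus 3-hour gap → hour 27); textbook reading (finishes hour 5); the practice exam (finishes hour 9). That puts its earliest start at hour 27; it finishes at 27 + 9 = hour 36.
Final review needs all of formula-sheet prep (finishes hour 36); the problem set (finishes hour 8, plus 3-hour gap → hour 11); flashcard drill (finishes hour 24). That puts its earliest start at hour 36; it finishes at 36 + 5 = hour 41.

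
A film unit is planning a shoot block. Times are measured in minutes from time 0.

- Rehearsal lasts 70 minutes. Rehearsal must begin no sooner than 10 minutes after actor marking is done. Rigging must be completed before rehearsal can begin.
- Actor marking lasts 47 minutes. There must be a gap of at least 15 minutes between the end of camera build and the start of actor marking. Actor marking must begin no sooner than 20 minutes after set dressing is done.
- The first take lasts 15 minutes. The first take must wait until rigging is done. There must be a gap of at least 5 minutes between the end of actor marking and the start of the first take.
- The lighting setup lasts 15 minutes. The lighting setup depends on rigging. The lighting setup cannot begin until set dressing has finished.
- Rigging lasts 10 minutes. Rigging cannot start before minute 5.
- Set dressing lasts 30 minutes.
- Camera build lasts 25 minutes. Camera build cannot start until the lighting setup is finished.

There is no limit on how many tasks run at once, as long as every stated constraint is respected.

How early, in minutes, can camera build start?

Nothing blocks set dressing, so it runs from minute 0 to minute 30.
Rigging cannot begin until its own release at minute 5. It runs from minute 5 to 5 + 10 = minute 15.
The lighting setup cannot start until rigging (finishes minute 15); set dressing (finishes minute 30). The controlling bound is minute 30, so the lighting setup finishes at 30 + 15 = minute 45.
Camera build waits on the lighting setup (finishes minute 45), so the earliest it can start is minute 45.

45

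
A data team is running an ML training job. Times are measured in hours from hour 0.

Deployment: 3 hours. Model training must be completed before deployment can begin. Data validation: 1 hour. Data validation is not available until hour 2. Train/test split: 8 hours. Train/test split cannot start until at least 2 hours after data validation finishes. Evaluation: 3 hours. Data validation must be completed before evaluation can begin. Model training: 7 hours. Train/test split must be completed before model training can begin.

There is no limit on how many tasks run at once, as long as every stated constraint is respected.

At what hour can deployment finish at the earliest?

After its own release at hour 2, data validation can start at hour 2 and finishes at hour 3.
After data validation (finishes hour 3, plus 2-hour gap → hour 5), train/test split can start at hour 5 and finishes at hour 13.
After train/test split (finishes hour 13), model training can start at hour 13 and finishes at hour 20.
After model training (finishes hour 20), deployment can start at hour 20 and finishes at hour 23.

23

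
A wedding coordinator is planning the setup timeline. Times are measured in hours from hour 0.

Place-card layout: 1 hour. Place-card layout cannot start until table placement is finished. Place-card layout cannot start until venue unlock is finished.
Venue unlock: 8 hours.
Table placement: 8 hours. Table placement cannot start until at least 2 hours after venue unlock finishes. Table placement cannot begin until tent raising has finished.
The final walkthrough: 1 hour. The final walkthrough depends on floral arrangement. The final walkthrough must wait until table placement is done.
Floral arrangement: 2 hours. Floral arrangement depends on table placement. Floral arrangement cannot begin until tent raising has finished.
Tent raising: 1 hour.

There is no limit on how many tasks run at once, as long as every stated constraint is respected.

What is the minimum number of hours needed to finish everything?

21

Tent raising can start immediately at hour 0; it finishes at hour 1.
Venue unlock has no prerequisites, so it starts at hour 0 and finishes at hour 8.
Table placement has to wait for venue unlock (finishes hour 8, plus 2-hour gap → hour 10); tent raising (finishes hour 1). The latest of these is hour 10, so table placement runs hour 10 to 10 + 8 = hour 18.
Place-card layout needs all of table placement (finishes hour 18); venue unlock (finishes hour 8). That puts its earliest start at hour 18; it finishes at 18 + 1 = hour 19.
Floral arrangement cannot start until table placement (finishes hour 18); tent raising (finishes hour 1). The controlling bound is hour 18, so floral arrangement finishes at 18 + 2 = hour 20.
For the final walkthrough: floral arrangement (finishes hour 20); table placement (finishes hour 18). Taking the maximum gives a start of hour 20, and it finishes at 20 + 1 = hour 21.
All tasks are finished once the last one completes. Finish times: Venue unlock at 8, Tent raising at 1, Table placement at 18, Floral arrangement at 20, Place-card layout at 19, The final walkthrough at 21. The latest is hour 21.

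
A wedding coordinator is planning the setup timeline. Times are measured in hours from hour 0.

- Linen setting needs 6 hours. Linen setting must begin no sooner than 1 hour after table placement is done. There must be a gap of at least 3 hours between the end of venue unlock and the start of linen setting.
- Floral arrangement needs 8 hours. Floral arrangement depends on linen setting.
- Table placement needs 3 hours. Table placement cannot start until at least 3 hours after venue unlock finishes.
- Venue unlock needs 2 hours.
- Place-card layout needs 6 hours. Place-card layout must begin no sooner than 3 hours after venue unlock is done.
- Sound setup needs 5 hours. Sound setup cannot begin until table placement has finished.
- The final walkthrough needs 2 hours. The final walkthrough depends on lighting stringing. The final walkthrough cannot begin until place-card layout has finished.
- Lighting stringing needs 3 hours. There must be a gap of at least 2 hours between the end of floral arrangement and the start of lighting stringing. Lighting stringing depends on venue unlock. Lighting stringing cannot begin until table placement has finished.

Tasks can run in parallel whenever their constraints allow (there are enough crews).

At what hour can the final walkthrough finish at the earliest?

30

Nothing blocks venue unlock, so it runs from hour 0 to hour 2.
Place-card layout cannot begin until venue unlock (finishes hour 2, plus 3-hour gap → hour 5). It runs from hour 5 to 5 + 6 = hour 11.
Table placement waits on venue unlock (finishes hour 2, plus 3-hour gap → hour 5), so it starts at hour 5 and finishes at 5 + 3 = hour 8.
Linen setting cannot start until table placement (finishes hour 8, plus 1-hour gap → hour 9); venue unlock (finishes hour 2, plus 3-hour gap → hour 5). The controlling bound is hour 9, so linen setting finishes at 9 + 6 = hour 15.
Floral arrangement cannot begin until linen setting (finishes hour 15). It runs from hour 15 to 15 + 8 = hour 23.
Lighting stringing cannot start until floral arrangement (finishes hour 23, plus 2-hour gap → hour 25); venue unlock (finishes hour 2); table placement (finishes hour 8). The controlling bound is hour 25, so lighting stringing finishes at 25 + 3 = hour 28.
The final walkthrough needs all of lighting stringing (finishes hour 28); place-card layout (finishes hour 11). That puts its earliest start at hour 28; it finishes at 28 + 2 = hour 30.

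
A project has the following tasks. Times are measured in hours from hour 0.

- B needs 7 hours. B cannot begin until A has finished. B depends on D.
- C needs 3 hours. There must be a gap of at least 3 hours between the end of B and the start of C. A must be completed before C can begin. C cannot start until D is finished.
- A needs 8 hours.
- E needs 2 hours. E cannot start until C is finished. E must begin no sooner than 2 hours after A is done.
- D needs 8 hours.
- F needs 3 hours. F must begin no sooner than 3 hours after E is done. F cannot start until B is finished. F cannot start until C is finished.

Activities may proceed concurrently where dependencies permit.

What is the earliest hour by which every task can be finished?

D can start immediately at hour 0; it finishes at hour 8.
Nothing blocks A, so it runs from hour 0 to hour 8.
For B: A (finishes hour 8); D (finishes hour 8). Taking the maximum gives a start of hour 8, and it finishes at 8 + 7 = hour 15.
For C: B (finishes hour 15, plus 3-hour gap → hour 18); A (finishes hour 8); D (finishes hour 8). Taking the maximum gives a start of hour 18, and it finishes at 18 + 3 = hour 21.
E needs all of C (finishes hour 21); A (finishes hour 8, plus 2-hour gap → hour 10). That puts its earliest start at hour 21; it finishes at 21 + 2 = hour 23.
F needs all of E (finishes hour 23, plus 3-hour gap → hour 26); B (finishes hour 15); C (finishes hour 21). That puts its earliest start at hour 26; it finishes at 26 + 3 = hour 29.
All tasks are finished once the last one completes. Finish times: A at 8, B at 15, C at 21, D at 8, E at 23, F at 29. The latest is hour 29.

29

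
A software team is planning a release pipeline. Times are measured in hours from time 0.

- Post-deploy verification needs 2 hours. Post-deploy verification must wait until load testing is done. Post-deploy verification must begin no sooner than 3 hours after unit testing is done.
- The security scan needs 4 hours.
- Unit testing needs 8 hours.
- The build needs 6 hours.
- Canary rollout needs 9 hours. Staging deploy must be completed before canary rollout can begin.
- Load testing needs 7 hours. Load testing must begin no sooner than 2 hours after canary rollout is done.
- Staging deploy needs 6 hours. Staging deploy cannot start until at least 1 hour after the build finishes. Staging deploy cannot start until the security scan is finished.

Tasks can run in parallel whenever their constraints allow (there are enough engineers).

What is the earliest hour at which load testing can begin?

24

Nothing blocks the security scan, so it runs from hour 0 to hour 4.
The build can start immediately at hour 0; it finishes at hour 6.
Staging deploy cannot start until the build (finishes hour 6, plus 1-hour gap → hour 7); the security scan (finishes hour 4). The controlling bound is hour 7, so staging deploy finishes at 7 + 6 = hour 13.
After staging deploy (finishes hour 13), canary rollout can start at hour 13 and finishes at hour 22.
Load testing waits on canary rollout (finishes hour 22, plus 2-hour gap → hour 24), so the earliest it can start is hour 24.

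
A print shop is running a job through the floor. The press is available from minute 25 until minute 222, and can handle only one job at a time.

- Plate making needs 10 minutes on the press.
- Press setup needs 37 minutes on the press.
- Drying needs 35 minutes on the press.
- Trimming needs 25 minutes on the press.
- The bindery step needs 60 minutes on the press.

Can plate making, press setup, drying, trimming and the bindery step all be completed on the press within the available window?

The press window is 222 − 25 = 197 minutes.
Running back to back, the jobs need 10 + 37 + 35 + 25 + 60 = 167 minutes on the press.
Since 167 ≤ 197, they fit within the window.

Yes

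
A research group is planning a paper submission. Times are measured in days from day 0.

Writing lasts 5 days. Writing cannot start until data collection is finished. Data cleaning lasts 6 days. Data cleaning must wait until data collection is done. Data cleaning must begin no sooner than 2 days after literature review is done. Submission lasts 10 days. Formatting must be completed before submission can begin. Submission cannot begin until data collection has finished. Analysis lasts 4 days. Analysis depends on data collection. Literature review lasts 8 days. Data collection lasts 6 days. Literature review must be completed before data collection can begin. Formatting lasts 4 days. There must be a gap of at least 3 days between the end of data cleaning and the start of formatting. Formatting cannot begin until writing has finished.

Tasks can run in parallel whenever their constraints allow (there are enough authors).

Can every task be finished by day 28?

Nothing blocks literature review, so it runs from day 0 to day 8.
After literature review (finishes day 8), data collection can start at day 8 and finishes at day 14.
Writing waits on data collection (finishes day 14), so it starts at day 14 and finishes at 14 + 5 = day 19.
Analysis waits on data collection (finishes day 14), so it starts at day 14 and finishes at 14 + 4 = day 18.
Data cleaning cannot start until data collection (finishes day 14); literature review (finishes day 8, plus 2-day gap → day 10). The controlling bound is day 14, so data cleaning finishes at 14 + 6 = day 20.
For formatting: data cleaning (finishes day 20, plus 3-day gap → day 23); writing (finishes day 19). Taking the maximum gives a start of day 23, and it finishes at 23 + 4 = day 27.
Submission cannot start until formatting (finishes day 27); data collection (finishes day 14). The controlling bound is day 27, so submission finishes at 27 + 10 = day 37.
The earliest everything can be done is day 37, which is after the deadline of 28, so it is not possible.

No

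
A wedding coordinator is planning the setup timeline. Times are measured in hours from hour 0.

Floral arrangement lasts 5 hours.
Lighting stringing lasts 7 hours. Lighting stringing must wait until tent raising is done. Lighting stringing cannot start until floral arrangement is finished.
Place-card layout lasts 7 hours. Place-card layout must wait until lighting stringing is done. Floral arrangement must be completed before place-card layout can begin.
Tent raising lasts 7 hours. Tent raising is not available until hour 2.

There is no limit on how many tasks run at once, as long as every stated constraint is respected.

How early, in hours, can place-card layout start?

Floral arrangement can start immediately at hour 0; it finishes at hour 5.
Tent raising cannot begin until its own release at hour 2. It runs from hour 2 to 2 + 7 = hour 9.
For lighting stringing: tent raising (finishes hour 9); floral arrangement (finishes hour 5). Taking the maximum gives a start of hour 9, and it finishes at 9 + 7 = hour 16.
Place-card layout waits on lighting stringing (finishes hour 16); floral arrangement (finishes hour 5). The latest of these is hour 16, which is the earliest place-card layout can start.

16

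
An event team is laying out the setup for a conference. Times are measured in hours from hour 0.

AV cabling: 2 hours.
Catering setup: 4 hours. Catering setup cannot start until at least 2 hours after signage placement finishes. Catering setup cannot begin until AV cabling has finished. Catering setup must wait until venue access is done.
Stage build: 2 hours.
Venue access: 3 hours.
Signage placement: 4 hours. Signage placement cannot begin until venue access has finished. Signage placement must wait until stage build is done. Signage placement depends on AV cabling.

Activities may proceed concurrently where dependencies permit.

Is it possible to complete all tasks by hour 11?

AV cabling can start immediately at hour 0; it finishes at hour 2.
Stage build has no prerequisites, so it starts at hour 0 and finishes at hour 2.
Nothing blocks venue access, so it runs from hour 0 to hour 3.
Signage placement cannot start until venue access (finishes hour 3); stage build (finishes hour 2); AV cabling (finishes hour 2). The controlling bound is hour 3, so signage placement finishes at 3 + 4 = hour 7.
Catering setup needs all of signage placement (finishes hour 7, plus 2-hour gap → hour 9); AV cabling (finishes hour 2); venue access (finishes hour 3). That puts its earliest start at hour 9; it finishes at 9 + 4 = hour 13.
The earliest everything can be done is hour 13, which is after the deadline of 11, so it is not possible.

No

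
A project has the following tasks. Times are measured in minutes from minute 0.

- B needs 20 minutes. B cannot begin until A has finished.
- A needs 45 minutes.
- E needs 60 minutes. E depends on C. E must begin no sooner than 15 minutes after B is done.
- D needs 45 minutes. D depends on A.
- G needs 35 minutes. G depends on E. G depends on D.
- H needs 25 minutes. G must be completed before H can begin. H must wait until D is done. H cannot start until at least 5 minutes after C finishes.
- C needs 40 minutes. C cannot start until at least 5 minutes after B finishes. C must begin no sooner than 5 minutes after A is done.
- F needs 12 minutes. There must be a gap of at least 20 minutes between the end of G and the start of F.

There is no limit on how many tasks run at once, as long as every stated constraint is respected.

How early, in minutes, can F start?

Nothing blocks A, so it runs from minute 0 to minute 45.
D cannot begin until A (finishes minute 45). It runs from minute 45 to 45 + 45 = minute 90.
B cannot begin until A (finishes minute 45). It runs from minute 45 to 45 + 20 = minute 65.
For C: B (finishes minute 65, plus 5-minute gap → minute 70); A (finishes minute 45, plus 5-minute gap → minute 50). Taking the maximum gives a start of minute 70, and it finishes at 70 + 40 = minute 110.
For E: C (finishes minute 110); B (finishes minute 65, plus 15-minute gap → minute 80). Taking the maximum gives a start of minute 110, and it finishes at 110 + 60 = minute 170.
G cannot start until E (finishes minute 170); D (finishes minute 90). The controlling bound is minute 170, so G finishes at 170 + 35 = minute 205.
F waits on G (finishes minute 205, plus 20-minute gap → minute 225), so the earliest it can start is minute 225.

225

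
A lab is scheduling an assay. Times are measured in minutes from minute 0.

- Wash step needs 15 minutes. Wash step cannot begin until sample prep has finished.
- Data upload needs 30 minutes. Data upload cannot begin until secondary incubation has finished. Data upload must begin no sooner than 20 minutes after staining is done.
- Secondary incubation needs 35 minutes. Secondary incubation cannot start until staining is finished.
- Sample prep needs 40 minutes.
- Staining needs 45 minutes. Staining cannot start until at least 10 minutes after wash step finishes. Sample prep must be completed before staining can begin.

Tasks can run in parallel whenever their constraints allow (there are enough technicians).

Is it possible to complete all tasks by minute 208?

Yes

Nothing blocks sample prep, so it runs from minute 0 to minute 40.
Wash step waits on sample prep (finishes minute 40), so it starts at minute 40 and finishes at 40 + 15 = minute 55.
Staining needs all of wash step (finishes minute 55, plus 10-minute gap → minute 65); sample prep (finishes minute 40). That puts its earliest start at minute 65; it finishes at 65 + 45 = minute 110.
Secondary incubation waits on staining (finishes minute 110), so it starts at minute 110 and finishes at 110 + 35 = minute 145.
For data upload: secondary incubation (finishes minute 145); staining (finishes minute 110, plus 20-minute gap → minute 130). Taking the maximum gives a start of minute 145, and it finishes at 145 + 30 = minute 175.
Every task is finished by minute 175, which is no later than the deadline of 208, so the schedule is feasible.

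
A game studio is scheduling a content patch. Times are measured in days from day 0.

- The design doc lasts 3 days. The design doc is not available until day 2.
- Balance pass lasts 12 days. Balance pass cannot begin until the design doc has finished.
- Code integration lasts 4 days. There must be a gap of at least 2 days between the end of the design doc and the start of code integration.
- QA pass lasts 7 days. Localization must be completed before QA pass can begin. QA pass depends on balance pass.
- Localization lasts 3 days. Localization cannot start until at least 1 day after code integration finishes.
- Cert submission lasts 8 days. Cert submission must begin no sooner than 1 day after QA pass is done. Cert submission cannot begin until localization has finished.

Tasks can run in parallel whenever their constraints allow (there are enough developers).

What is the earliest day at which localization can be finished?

15

After its own release at day 2, the design doc can start at day 2 and finishes at day 5.
After the design doc (finishes day 5, plus 2-day gap → day 7), code integration can start at day 7 and finishes at day 11.
After code integration (finishes day 11, plus 1-day gap → day 12), localization can start at day 12 and finishes at day 15.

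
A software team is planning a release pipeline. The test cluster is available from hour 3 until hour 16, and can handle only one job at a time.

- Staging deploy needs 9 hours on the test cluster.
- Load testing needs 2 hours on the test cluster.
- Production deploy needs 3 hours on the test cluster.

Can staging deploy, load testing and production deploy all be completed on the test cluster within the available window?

The test cluster window is 16 − 3 = 13 hours.
Running back to back, the jobs need 9 + 2 + 3 = 14 hours on the test cluster.
Since 14 > 13, they cannot all fit.

No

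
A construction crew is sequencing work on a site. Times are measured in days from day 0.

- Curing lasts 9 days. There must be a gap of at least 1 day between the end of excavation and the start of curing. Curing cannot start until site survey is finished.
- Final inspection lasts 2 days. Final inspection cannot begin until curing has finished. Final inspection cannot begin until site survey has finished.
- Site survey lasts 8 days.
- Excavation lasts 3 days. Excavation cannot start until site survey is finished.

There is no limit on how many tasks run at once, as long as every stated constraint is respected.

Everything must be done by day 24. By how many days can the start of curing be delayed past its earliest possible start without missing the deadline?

Nothing blocks site survey, so it runs from day 0 to day 8.
Excavation cannot begin until site survey (finishes day 8). It runs from day 8 to 8 + 3 = day 11.
For curing: excavation (finishes day 11, plus 1-day gap → day 12); site survey (finishes day 8). Taking the maximum gives a start of day 12, and it finishes at 12 + 9 = day 21.

Working backward from the deadline:
Nothing follows final inspection; the deadline of day 24 is its only limit. It must start by 24 − 2 = day 22.
Curing feeds into final inspection (must start by day 22); so curing must finish by day 22 and therefore start by day 13.
So curing can start as early as day 12 and as late as day 13, giving 13 − 12 = 1 day of slack.

1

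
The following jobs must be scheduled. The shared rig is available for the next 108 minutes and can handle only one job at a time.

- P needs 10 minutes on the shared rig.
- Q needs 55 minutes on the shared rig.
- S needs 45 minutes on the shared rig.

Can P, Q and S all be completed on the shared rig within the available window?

No

Running back to back, the jobs need 10 + 55 + 45 = 110 minutes on the shared rig.
Since 110 > 108, they cannot all fit.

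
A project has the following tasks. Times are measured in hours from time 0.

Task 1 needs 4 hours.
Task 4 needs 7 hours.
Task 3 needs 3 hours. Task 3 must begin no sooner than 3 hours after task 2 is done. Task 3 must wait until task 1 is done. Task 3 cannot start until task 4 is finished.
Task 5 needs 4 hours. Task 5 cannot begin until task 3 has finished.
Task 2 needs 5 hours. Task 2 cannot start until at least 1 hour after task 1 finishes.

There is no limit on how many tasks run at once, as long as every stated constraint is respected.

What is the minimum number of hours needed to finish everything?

20

Task 4 can start immediately at hour 0; it finishes at hour 7.
Task 1 has no prerequisites, so it starts at hour 0 and finishes at hour 4.
After task 1 (finishes hour 4, plus 1-hour gap → hour 5), task 2 can start at hour 5 and finishes at hour 10.
Task 3 needs all of task 2 (finishes hour 10, plus 3-hour gap → hour 13); task 1 (finishes hour 4); task 4 (finishes hour 7). That puts its earliest start at hour 13; it finishes at 13 + 3 = hour 16.
Task 5 waits on task 3 (finishes hour 16), so it starts at hour 16 and finishes at 16 + 4 = hour 20.
All tasks are finished once the last one completes. Finish times: Task 1 at 4, Task 2 at 10, Task 3 at 16, Task 4 at 7, Task 5 at 20. The latest is hour 20.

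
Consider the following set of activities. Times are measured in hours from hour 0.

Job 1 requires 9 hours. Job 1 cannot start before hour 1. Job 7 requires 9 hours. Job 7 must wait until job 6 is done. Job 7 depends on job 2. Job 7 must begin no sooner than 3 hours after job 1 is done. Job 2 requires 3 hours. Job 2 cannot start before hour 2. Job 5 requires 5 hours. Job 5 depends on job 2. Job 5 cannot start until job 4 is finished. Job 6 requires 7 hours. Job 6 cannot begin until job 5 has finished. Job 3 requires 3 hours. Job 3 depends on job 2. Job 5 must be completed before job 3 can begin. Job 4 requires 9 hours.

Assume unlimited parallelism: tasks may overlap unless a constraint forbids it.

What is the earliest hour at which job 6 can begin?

14

Nothing blocks job 4, so it runs from hour 0 to hour 9.
Job 2 waits on its own release at hour 2, so it starts at hour 2 and finishes at 2 + 3 = hour 5.
Job 5 has to wait for job 2 (finishes hour 5); job 4 (finishes hour 9). The latest of these is hour 9, so job 5 runs hour 9 to 9 + 5 = hour 14.
Job 6 waits on job 5 (finishes hour 14), so the earliest it can start is hour 14.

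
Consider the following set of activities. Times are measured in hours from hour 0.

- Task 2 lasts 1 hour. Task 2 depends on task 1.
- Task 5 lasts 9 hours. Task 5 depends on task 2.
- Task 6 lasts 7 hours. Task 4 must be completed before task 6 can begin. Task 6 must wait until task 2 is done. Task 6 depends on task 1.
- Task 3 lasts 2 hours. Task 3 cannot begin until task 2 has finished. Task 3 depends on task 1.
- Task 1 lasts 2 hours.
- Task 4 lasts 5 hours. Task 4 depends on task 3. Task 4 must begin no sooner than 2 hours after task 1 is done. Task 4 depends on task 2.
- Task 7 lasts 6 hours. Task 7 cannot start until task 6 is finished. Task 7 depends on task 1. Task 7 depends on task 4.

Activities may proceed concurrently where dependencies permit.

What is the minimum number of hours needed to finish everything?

23

Task 1 has no prerequisites, so it starts at hour 0 and finishes at hour 2.
Task 2 cannot begin until task 1 (finishes hour 2). It runs from hour 2 to 2 + 1 = hour 3.
Task 5 cannot begin until task 2 (finishes hour 3). It runs from hour 3 to 3 + 9 = hour 12.
For task 3: task 2 (finishes hour 3); task 1 (finishes hour 2). Taking the maximum gives a start of hour 3, and it finishes at 3 + 2 = hour 5.
Task 4 needs all of task 3 (finishes hour 5); task 1 (finishes hour 2, plus 2-hour gap → hour 4); task 2 (finishes hour 3). That puts its earliest start at hour 5; it finishes at 5 + 5 = hour 10.
Task 6 needs all of task 4 (finishes hour 10); task 2 (finishes hour 3); task 1 (finishes hour 2). That puts its earliest start at hour 10; it finishes at 10 + 7 = hour 17.
For task 7: task 6 (finishes hour 17); task 1 (finishes hour 2); task 4 (finishes hour 10). Taking the maximum gives a start of hour 17, and it finishes at 17 + 6 = hour 23.
All tasks are finished once the last one completes. Finish times: Task 1 at 2, Task 2 at 3, Task 3 at 5, Task 4 at 10, Task 5 at 12, Task 6 at 17, Task 7 at 23. The latest is hour 23.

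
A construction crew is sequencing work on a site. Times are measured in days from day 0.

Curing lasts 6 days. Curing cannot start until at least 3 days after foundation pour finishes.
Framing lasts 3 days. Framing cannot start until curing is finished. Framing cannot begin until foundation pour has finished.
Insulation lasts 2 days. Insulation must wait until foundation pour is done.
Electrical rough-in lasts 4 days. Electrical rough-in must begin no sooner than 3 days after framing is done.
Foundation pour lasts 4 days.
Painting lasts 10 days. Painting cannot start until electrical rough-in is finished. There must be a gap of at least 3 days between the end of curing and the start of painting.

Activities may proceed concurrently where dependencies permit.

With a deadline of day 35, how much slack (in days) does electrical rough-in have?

Nothing blocks foundation pour, so it runs from day 0 to day 4.
Curing cannot begin until foundation pour (finishes day 4, plus 3-day gap → day 7). It runs from day 7 to 7 + 6 = day 13.
Framing has to wait for curing (finishes day 13); foundation pour (finishes day 4). The latest of these is day 13, so framing runs day 13 to 13 + 3 = day 16.
Electrical rough-in cannot begin until framing (finishes day 16, plus 3-day gap → day 19). It runs from day 19 to 19 + 4 = day 23.

Working backward from the deadline:
Nothing follows painting; the deadline of day 35 is its only limit. It must start by 35 − 10 = day 25.
Electrical rough-in has to be done before painting (must start by day 25). That means finishing by day 25, i.e. starting by 25 − 4 = day 21.
So electrical rough-in can start as early as day 19 and as late as day 21, giving 21 − 19 = 2 days of slack.

2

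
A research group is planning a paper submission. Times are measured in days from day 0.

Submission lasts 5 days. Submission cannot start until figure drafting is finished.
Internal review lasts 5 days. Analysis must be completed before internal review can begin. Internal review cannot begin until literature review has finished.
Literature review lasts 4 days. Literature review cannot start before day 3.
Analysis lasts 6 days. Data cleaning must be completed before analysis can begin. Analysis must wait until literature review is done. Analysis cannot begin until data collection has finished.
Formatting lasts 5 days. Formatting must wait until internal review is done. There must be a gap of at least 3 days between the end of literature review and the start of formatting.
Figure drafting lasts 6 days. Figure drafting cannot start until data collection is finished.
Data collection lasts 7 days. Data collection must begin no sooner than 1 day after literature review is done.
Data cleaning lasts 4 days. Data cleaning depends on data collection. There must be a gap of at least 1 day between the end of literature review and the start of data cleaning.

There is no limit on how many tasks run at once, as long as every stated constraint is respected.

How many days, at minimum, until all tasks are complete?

35

Literature review waits on its own release at day 3, so it starts at day 3 and finishes at 3 + 4 = day 7.
After literature review (finishes day 7, plus 1-day gap → day 8), data collection can start at day 8 and finishes at day 15.
After data collection (finishes day 15), figure drafting can start at day 15 and finishes at day 21.
After figure drafting (finishes day 21), submission can start at day 21 and finishes at day 26.
Data cleaning cannot start until data collection (finishes day 15); literature review (finishes day 7, plus 1-day gap → day 8). The controlling bound is day 15, so data cleaning finishes at 15 + 4 = day 19.
For analysis: data cleaning (finishes day 19); literature review (finishes day 7); data collection (finishes day 15). Taking the maximum gives a start of day 19, and it finishes at 19 + 6 = day 25.
Internal review needs all of analysis (finishes day 25); literature review (finishes day 7). That puts its earliest start at day 25; it finishes at 25 + 5 = day 30.
Formatting cannot start until internal review (finishes day 30); literature review (finishes day 7, plus 3-day gap → day 10). The controlling bound is day 30, so formatting finishes at 30 + 5 = day 35.
All tasks are finished once the last one completes. Finish times: Literature review at 7, Data collection at 15, Data cleaning at 19, Analysis at 25, Figure drafting at 21, Internal review at 30, Formatting at 35, Submission at 26. The latest is day 35.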